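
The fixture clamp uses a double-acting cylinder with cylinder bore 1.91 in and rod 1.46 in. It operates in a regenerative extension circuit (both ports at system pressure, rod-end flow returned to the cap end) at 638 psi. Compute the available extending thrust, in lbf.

F ≈ 1070 lbf

With equal pressure on both faces, forces on the annular region cancel; the net push is pressure × rod cross-section.
Rod cross-section A_rod = π/4 × (1.46 in)² = 1.674 in^2
F = P × A_rod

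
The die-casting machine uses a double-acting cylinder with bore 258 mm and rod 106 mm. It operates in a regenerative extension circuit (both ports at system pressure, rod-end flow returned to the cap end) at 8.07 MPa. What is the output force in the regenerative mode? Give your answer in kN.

F ≈ 71.2 kN

With equal pressure on both faces, forces on the annular region cancel; the net push is pressure × rod cross-section.
Rod cross-section A_rod = π/4 × (106 mm)² = 8825 mm^2
F = P × A_rod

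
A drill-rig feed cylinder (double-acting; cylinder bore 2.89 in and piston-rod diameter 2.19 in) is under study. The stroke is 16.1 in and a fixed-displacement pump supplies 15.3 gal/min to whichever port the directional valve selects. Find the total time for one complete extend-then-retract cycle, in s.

Cap-side area A_cap = π/4 × (2.89 in)² = 6.560 in^2
Rod-side annular area A_ann = π/4 × (2.89² − 2.19²) = 2.793 in^2
t_ext = A_cap·L/Q = 1.793 s
t_ret = A_ann·L/Q = 0.7634 s
t_cycle = t_ext + t_ret

t ≈ 2.56 s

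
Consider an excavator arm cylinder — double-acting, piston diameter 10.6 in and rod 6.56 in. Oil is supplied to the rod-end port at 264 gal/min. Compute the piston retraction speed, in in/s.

v ≈ 18.7 in/s

Rod-side annular area A_ann = π/4 × (10.6² − 6.56²) = 54.45 in^2
Flow into the rod-end port fills the annular volume.
v = Q / A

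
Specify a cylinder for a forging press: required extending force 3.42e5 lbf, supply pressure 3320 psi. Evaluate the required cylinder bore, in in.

D ≈ 11.5 in

Extension force acts on the full piston face: F = P × (π/4)D².
D = √(4F / (πP)) = √(4 × 3.42e5 lbf / (π × 3320 psi))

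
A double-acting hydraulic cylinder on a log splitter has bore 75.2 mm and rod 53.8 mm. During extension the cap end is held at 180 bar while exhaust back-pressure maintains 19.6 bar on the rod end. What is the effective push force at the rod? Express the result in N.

Cap-side area A_cap = π/4 × (75.2 mm)² = 4441 mm^2
Rod-side annular area A_ann = π/4 × (75.2² − 53.8²) = 2168 mm^2
Net thrust = P_cap·A_cap − P_rod·A_ann = 79950 N − 4250 N

F ≈ 75700 N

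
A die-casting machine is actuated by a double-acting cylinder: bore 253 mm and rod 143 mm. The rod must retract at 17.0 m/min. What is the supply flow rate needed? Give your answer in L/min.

Rod-side annular area A_ann = π/4 × (253² − 143²) = 34210 mm^2
Q = A × v

Q ≈ 582 L/min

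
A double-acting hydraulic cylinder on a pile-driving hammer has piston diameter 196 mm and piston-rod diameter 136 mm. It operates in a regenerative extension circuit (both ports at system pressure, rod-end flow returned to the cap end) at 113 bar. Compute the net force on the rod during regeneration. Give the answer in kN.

With equal pressure on both faces, forces on the annular region cancel; the net push is pressure × rod cross-section.
Rod cross-section A_rod = π/4 × (136 mm)² = 14530 mm^2
F = P × A_rod

F ≈ 164 kN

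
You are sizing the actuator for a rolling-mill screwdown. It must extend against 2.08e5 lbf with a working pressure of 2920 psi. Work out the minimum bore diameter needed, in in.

D ≈ 9.52 in

Extension force acts on the full piston face: F = P × (π/4)D².
D = √(4F / (πP)) = √(4 × 2.08e5 lbf / (π × 2920 psi))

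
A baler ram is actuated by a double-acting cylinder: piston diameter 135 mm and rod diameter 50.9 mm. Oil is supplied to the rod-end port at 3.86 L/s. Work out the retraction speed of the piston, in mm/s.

v ≈ 314 mm/s

Rod-side annular area A_ann = π/4 × (135² − 50.9²) = 12280 mm^2
Flow into the rod-end port fills the annular volume.
v = Q / A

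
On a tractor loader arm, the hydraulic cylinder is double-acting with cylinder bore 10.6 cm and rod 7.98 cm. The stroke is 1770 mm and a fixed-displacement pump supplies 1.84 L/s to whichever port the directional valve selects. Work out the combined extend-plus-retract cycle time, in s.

Cap-side area A_cap = π/4 × (10.6 cm)² = 88.25 cm^2
Rod-side annular area A_ann = π/4 × (10.6² − 7.98²) = 38.23 cm^2
t_ext = A_cap·L/Q = 8.489 s
t_ret = A_ann·L/Q = 3.678 s
t_cycle = t_ext + t_ret

t ≈ 12.2 s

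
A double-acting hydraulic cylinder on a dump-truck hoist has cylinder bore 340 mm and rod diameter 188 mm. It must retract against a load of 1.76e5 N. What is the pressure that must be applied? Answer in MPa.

P ≈ 2.79 MPa

Rod-side annular area A_ann = π/4 × (340² − 188²) = 63030 mm^2
Retraction: pressure acts on the annular area.
P = F / A = 1.76e5 N / A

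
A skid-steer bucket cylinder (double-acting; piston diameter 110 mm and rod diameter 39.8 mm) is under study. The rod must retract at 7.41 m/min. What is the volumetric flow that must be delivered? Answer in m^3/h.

Rod-side annular area A_ann = π/4 × (110² − 39.8²) = 8259 mm^2
Q = A × v

Q ≈ 3.67 m^3/h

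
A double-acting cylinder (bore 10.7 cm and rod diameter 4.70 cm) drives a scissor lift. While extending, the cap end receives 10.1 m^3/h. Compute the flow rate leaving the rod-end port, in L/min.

Cap-side area A_cap = π/4 × (10.7 cm)² = 89.92 cm^2
Rod-side annular area A_ann = π/4 × (10.7² − 4.70²) = 72.57 cm^2
Piston speed v = Q_in/A_cap; rod-end outflow Q_out = v × A_ann = Q_in × A_ann/A_cap.

Q_out ≈ 136 L/min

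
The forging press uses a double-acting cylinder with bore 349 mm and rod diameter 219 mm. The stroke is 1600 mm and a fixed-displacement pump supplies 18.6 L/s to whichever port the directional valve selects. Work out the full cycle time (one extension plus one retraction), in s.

t ≈ 13.2 s

Cap-side area A_cap = π/4 × (349 mm)² = 95660 mm^2
Rod-side annular area A_ann = π/4 × (349² − 219²) = 57990 mm^2
t_ext = A_cap·L/Q = 8.229 s
t_ret = A_ann·L/Q = 4.989 s
t_cycle = t_ext + t_ret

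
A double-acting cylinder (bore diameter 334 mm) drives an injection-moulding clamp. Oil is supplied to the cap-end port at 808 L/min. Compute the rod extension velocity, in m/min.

Cap-side area A_cap = π/4 × (334 mm)² = 87620 mm^2
v = Q / A

v ≈ 9.22 m/min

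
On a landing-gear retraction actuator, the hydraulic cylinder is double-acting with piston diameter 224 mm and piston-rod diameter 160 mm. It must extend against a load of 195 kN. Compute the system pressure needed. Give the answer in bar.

Cap-side area A_cap = π/4 × (224 mm)² = 39410 mm^2
P = F / A = 195 kN / A

P ≈ 49.5 bar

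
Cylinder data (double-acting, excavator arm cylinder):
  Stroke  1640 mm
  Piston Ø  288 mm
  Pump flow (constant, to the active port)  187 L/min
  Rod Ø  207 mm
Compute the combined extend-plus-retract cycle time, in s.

t ≈ 50.8 s

Cap-side area A_cap = π/4 × (288 mm)² = 65140 mm^2
Rod-side annular area A_ann = π/4 × (288² − 207²) = 31490 mm^2
t_ext = A_cap·L/Q = 34.28 s
t_ret = A_ann·L/Q = 16.57 s
t_cycle = t_ext + t_ret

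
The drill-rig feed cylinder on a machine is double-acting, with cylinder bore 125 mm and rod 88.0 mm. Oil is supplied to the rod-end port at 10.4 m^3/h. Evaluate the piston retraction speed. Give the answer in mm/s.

Rod-side annular area A_ann = π/4 × (125² − 88.0²) = 6190 mm^2
Flow into the rod-end port fills the annular volume.
v = Q / A

v ≈ 467 mm/s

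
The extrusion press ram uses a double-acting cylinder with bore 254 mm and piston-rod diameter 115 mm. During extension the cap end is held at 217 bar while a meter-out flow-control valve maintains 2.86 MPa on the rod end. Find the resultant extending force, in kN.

F ≈ 984 kN

Cap-side area A_cap = π/4 × (254 mm)² = 50670 mm^2
Rod-side annular area A_ann = π/4 × (254² − 115²) = 40280 mm^2
Net thrust = P_cap·A_cap − P_rod·A_ann = 1100 kN − 115.2 kN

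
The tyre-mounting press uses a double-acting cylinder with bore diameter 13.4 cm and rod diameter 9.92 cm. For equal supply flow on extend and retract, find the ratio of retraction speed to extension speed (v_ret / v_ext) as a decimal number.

Cap-side area A_cap = π/4 × (13.4 cm)² = 141.0 cm^2
Rod-side annular area A_ann = π/4 × (13.4² − 9.92²) = 63.74 cm^2
For equal Q, v ∝ 1/A, so v_ret/v_ext = A_cap/A_ann.

v_ret/v_ext ≈ 2.21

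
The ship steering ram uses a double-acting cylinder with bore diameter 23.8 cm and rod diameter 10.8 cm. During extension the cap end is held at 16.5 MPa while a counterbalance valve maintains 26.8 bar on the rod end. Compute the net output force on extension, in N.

Cap-side area A_cap = π/4 × (23.8 cm)² = 444.9 cm^2
Rod-side annular area A_ann = π/4 × (23.8² − 10.8²) = 353.3 cm^2
Net thrust = P_cap·A_cap − P_rod·A_ann = 7.341e5 N − 94680 N

F ≈ 6.39e5 N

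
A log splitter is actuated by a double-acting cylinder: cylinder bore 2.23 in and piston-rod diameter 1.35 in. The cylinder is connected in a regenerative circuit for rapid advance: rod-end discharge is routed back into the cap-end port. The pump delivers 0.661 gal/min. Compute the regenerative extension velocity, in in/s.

In regeneration the rod-end outflow joins the pump flow into the cap end, so the net volume the pump must supply per unit advance equals the rod cross-section area.
Rod cross-section A_rod = π/4 × (1.35 in)² = 1.431 in^2
v = Q_pump / A_rod

v ≈ 1.78 in/s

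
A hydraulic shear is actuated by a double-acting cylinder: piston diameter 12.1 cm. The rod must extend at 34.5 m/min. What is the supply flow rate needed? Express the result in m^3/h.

Q ≈ 23.8 m^3/h

Cap-side area A_cap = π/4 × (12.1 cm)² = 115.0 cm^2
Q = A × v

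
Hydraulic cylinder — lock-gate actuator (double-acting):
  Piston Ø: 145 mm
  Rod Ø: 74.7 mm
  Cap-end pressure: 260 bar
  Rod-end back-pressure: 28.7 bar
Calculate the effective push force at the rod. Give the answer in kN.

Cap-side area A_cap = π/4 × (145 mm)² = 16510 mm^2
Rod-side annular area A_ann = π/4 × (145² − 74.7²) = 12130 mm^2
Net thrust = P_cap·A_cap − P_rod·A_ann = 429.3 kN − 34.81 kN

F ≈ 395 kN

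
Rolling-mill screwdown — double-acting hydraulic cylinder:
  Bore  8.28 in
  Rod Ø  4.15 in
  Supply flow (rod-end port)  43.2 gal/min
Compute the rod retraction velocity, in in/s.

Rod-side annular area A_ann = π/4 × (8.28² − 4.15²) = 40.32 in^2
Flow into the rod-end port fills the annular volume.
v = Q / A

v ≈ 4.13 in/s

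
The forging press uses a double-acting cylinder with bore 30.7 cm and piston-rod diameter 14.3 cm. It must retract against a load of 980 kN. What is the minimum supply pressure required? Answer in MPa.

Rod-side annular area A_ann = π/4 × (30.7² − 14.3²) = 579.6 cm^2
Retraction: pressure acts on the annular area.
P = F / A = 980 kN / A

P ≈ 16.9 MPa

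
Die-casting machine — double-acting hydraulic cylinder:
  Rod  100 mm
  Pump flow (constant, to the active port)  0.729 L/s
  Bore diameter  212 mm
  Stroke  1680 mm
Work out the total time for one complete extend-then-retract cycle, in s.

Cap-side area A_cap = π/4 × (212 mm)² = 35300 mm^2
Rod-side annular area A_ann = π/4 × (212² − 100²) = 27440 mm^2
t_ext = A_cap·L/Q = 81.35 s
t_ret = A_ann·L/Q = 63.25 s
t_cycle = t_ext + t_ret

t ≈ 145 s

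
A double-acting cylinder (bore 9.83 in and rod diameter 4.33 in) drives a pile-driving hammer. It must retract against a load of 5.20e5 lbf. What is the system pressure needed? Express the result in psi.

P ≈ 8500 psi

Rod-side annular area A_ann = π/4 × (9.83² − 4.33²) = 61.17 in^2
Retraction: pressure acts on the annular area.
P = F / A = 5.20e5 lbf / A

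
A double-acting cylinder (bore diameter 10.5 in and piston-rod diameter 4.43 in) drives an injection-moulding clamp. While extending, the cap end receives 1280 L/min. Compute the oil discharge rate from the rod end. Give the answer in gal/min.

Cap-side area A_cap = π/4 × (10.5 in)² = 86.59 in^2
Rod-side annular area A_ann = π/4 × (10.5² − 4.43²) = 71.18 in^2
Piston speed v = Q_in/A_cap; rod-end outflow Q_out = v × A_ann = Q_in × A_ann/A_cap.

Q_out ≈ 278 gal/min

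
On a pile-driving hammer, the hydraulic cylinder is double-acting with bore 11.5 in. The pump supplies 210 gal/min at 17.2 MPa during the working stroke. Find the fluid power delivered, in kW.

Hydraulic power = P × Q

W ≈ 228 kW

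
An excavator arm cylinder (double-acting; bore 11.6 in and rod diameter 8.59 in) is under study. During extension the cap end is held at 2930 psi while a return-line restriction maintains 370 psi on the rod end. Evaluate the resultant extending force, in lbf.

F ≈ 2.92e5 lbf

Cap-side area A_cap = π/4 × (11.6 in)² = 105.7 in^2
Rod-side annular area A_ann = π/4 × (11.6² − 8.59²) = 47.73 in^2
Net thrust = P_cap·A_cap − P_rod·A_ann = 3.097e5 lbf − 17660 lbf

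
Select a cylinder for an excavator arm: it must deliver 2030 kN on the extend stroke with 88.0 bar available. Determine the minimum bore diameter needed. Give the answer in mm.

Extension force acts on the full piston face: F = P × (π/4)D².
D = √(4F / (πP)) = √(4 × 2030 kN / (π × 88.0 bar))

D ≈ 542 mm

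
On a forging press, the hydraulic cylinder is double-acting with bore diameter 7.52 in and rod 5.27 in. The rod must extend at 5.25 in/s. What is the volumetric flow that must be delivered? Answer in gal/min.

Q ≈ 60.6 gal/min

Cap-side area A_cap = π/4 × (7.52 in)² = 44.41 in^2
Q = A × v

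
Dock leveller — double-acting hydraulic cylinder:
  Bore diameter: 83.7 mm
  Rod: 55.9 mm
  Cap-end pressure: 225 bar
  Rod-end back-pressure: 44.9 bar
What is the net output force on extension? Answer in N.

Cap-side area A_cap = π/4 × (83.7 mm)² = 5502 mm^2
Rod-side annular area A_ann = π/4 × (83.7² − 55.9²) = 3048 mm^2
Net thrust = P_cap·A_cap − P_rod·A_ann = 1.238e5 N − 13690 N

F ≈ 1.10e5 N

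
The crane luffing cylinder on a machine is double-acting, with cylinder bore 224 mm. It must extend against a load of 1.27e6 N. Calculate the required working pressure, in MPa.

Cap-side area A_cap = π/4 × (224 mm)² = 39410 mm^2
P = F / A = 1.27e6 N / A

P ≈ 32.2 MPa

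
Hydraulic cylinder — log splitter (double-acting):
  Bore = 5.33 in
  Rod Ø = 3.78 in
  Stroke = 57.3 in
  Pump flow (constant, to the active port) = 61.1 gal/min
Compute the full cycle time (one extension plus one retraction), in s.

Cap-side area A_cap = π/4 × (5.33 in)² = 22.31 in^2
Rod-side annular area A_ann = π/4 × (5.33² − 3.78²) = 11.09 in^2
t_ext = A_cap·L/Q = 5.435 s
t_ret = A_ann·L/Q = 2.701 s
t_cycle = t_ext + t_ret

t ≈ 8.14 s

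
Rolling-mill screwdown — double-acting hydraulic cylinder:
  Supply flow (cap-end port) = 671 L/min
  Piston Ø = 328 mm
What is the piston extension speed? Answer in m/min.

v ≈ 7.94 m/min

Cap-side area A_cap = π/4 × (328 mm)² = 84500 mm^2
v = Q / A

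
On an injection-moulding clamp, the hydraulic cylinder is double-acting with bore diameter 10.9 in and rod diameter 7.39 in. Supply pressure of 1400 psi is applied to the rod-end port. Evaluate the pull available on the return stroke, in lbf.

F ≈ 70600 lbf

Rod-side annular area A_ann = π/4 × (10.9² − 7.39²) = 50.42 in^2
On retraction the pressure acts on the annular area (bore minus rod).
F = P × A_ann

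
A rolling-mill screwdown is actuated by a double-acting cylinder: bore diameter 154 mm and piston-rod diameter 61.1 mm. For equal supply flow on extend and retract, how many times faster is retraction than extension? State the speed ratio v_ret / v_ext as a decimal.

Cap-side area A_cap = π/4 × (154 mm)² = 18630 mm^2
Rod-side annular area A_ann = π/4 × (154² − 61.1²) = 15690 mm^2
For equal Q, v ∝ 1/A, so v_ret/v_ext = A_cap/A_ann.

v_ret/v_ext ≈ 1.19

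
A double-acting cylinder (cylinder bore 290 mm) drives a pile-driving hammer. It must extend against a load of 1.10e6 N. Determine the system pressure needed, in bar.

Cap-side area A_cap = π/4 × (290 mm)² = 66050 mm^2
P = F / A = 1.10e6 N / A

P ≈ 167 bar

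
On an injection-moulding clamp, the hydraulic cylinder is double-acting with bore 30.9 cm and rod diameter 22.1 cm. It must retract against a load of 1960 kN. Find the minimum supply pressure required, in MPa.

Rod-side annular area A_ann = π/4 × (30.9² − 22.1²) = 366.3 cm^2
Retraction: pressure acts on the annular area.
P = F / A = 1960 kN / A

P ≈ 53.5 MPa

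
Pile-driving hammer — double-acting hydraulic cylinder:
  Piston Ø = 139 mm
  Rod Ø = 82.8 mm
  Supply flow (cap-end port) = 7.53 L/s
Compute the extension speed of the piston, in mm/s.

v ≈ 496 mm/s

Cap-side area A_cap = π/4 × (139 mm)² = 15170 mm^2
v = Q / A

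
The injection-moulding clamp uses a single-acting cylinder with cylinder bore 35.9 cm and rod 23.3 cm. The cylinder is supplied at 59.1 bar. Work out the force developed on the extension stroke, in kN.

Cap-side area A_cap = π/4 × (35.9 cm)² = 1012 cm^2
F = P × A_cap = 59.1 bar × A_cap

F ≈ 598 kN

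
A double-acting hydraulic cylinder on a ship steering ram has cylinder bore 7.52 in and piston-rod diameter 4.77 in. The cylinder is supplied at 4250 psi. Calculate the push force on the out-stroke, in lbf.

F ≈ 1.89e5 lbf

Cap-side area A_cap = π/4 × (7.52 in)² = 44.41 in^2
F = P × A_cap = 4250 psi × A_cap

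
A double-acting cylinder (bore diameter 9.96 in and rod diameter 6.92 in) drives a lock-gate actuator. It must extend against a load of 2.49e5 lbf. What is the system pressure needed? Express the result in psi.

P ≈ 3200 psi

Cap-side area A_cap = π/4 × (9.96 in)² = 77.91 in^2
P = F / A = 2.49e5 lbf / A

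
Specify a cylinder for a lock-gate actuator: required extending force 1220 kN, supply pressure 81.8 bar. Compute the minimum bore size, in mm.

D ≈ 436 mm

Extension force acts on the full piston face: F = P × (π/4)D².
D = √(4F / (πP)) = √(4 × 1220 kN / (π × 81.8 bar))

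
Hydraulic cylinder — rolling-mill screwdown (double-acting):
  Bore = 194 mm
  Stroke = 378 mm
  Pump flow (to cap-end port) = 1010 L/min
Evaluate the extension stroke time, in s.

t ≈ 0.664 s

Cap-side area A_cap = π/4 × (194 mm)² = 29560 mm^2
Swept volume V = A × L; t = V / Q = A·L / Q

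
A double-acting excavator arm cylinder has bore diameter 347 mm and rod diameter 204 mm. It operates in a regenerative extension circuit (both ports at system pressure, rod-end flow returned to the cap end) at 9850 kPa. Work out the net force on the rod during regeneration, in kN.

With equal pressure on both faces, forces on the annular region cancel; the net push is pressure × rod cross-section.
Rod cross-section A_rod = π/4 × (204 mm)² = 32690 mm^2
F = P × A_rod

F ≈ 322 kN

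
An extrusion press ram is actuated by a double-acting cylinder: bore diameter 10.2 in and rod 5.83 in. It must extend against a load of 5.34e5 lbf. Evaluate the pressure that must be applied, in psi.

P ≈ 6540 psi

Cap-side area A_cap = π/4 × (10.2 in)² = 81.71 in^2
P = F / A = 5.34e5 lbf / A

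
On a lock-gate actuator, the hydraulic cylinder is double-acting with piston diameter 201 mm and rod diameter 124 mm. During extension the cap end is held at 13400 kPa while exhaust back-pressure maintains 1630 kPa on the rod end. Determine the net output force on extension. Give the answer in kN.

F ≈ 393 kN

Cap-side area A_cap = π/4 × (201 mm)² = 31730 mm^2
Rod-side annular area A_ann = π/4 × (201² − 124²) = 19650 mm^2
Net thrust = P_cap·A_cap − P_rod·A_ann = 425.2 kN − 32.04 kN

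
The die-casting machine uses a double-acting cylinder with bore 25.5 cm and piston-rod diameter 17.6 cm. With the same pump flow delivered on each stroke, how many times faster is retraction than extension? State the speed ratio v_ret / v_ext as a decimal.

v_ret/v_ext ≈ 1.91

Cap-side area A_cap = π/4 × (25.5 cm)² = 510.7 cm^2
Rod-side annular area A_ann = π/4 × (25.5² − 17.6²) = 267.4 cm^2
For equal Q, v ∝ 1/A, so v_ret/v_ext = A_cap/A_ann.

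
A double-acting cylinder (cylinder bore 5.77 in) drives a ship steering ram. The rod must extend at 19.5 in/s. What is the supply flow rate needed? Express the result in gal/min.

Cap-side area A_cap = π/4 × (5.77 in)² = 26.15 in^2
Q = A × v

Q ≈ 132 gal/min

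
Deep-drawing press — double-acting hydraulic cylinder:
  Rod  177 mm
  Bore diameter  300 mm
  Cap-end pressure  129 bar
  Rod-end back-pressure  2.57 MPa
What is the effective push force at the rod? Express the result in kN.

Cap-side area A_cap = π/4 × (300 mm)² = 70690 mm^2
Rod-side annular area A_ann = π/4 × (300² − 177²) = 46080 mm^2
Net thrust = P_cap·A_cap − P_rod·A_ann = 911.8 kN − 118.4 kN

F ≈ 793 kN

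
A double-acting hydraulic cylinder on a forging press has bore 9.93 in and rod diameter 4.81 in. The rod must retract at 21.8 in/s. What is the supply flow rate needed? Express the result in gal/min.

Q ≈ 336 gal/min

Rod-side annular area A_ann = π/4 × (9.93² − 4.81²) = 59.27 in^2
Q = A × v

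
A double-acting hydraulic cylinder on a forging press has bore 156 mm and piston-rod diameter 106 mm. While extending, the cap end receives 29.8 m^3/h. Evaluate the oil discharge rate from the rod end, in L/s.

Cap-side area A_cap = π/4 × (156 mm)² = 19110 mm^2
Rod-side annular area A_ann = π/4 × (156² − 106²) = 10290 mm^2
Piston speed v = Q_in/A_cap; rod-end outflow Q_out = v × A_ann = Q_in × A_ann/A_cap.

Q_out ≈ 4.46 L/s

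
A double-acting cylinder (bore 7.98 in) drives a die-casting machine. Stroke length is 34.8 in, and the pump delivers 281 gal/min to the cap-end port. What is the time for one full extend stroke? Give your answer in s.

t ≈ 1.61 s

Cap-side area A_cap = π/4 × (7.98 in)² = 50.01 in^2
Swept volume V = A × L; t = V / Q = A·L / Q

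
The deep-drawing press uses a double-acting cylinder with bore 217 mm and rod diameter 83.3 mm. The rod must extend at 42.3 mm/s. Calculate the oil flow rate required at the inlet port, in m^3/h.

Cap-side area A_cap = π/4 × (217 mm)² = 36980 mm^2
Q = A × v

Q ≈ 5.63 m^3/h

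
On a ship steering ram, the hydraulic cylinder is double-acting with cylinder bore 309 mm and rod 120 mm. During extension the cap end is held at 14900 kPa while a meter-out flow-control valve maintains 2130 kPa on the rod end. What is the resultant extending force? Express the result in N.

Cap-side area A_cap = π/4 × (309 mm)² = 74990 mm^2
Rod-side annular area A_ann = π/4 × (309² − 120²) = 63680 mm^2
Net thrust = P_cap·A_cap − P_rod·A_ann = 1.117e6 N − 1.356e5 N

F ≈ 9.82e5 N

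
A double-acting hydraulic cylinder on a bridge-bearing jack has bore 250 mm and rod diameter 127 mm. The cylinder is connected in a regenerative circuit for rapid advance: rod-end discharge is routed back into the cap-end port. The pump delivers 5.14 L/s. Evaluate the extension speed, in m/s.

v ≈ 0.406 m/s

In regeneration the rod-end outflow joins the pump flow into the cap end, so the net volume the pump must supply per unit advance equals the rod cross-section area.
Rod cross-section A_rod = π/4 × (127 mm)² = 12670 mm^2
v = Q_pump / A_rod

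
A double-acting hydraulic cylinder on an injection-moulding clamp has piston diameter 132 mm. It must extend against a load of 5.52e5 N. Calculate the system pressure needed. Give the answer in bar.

P ≈ 403 bar

Cap-side area A_cap = π/4 × (132 mm)² = 13680 mm^2
P = F / A = 5.52e5 N / A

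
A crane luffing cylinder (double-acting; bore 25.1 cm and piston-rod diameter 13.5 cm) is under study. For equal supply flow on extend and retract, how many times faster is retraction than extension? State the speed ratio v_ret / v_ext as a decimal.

Cap-side area A_cap = π/4 × (25.1 cm)² = 494.8 cm^2
Rod-side annular area A_ann = π/4 × (25.1² − 13.5²) = 351.7 cm^2
For equal Q, v ∝ 1/A, so v_ret/v_ext = A_cap/A_ann.

v_ret/v_ext ≈ 1.41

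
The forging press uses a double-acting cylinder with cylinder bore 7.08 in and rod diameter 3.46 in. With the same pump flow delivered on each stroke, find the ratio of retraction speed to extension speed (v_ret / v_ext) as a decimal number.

v_ret/v_ext ≈ 1.31

Cap-side area A_cap = π/4 × (7.08 in)² = 39.37 in^2
Rod-side annular area A_ann = π/4 × (7.08² − 3.46²) = 29.97 in^2
For equal Q, v ∝ 1/A, so v_ret/v_ext = A_cap/A_ann.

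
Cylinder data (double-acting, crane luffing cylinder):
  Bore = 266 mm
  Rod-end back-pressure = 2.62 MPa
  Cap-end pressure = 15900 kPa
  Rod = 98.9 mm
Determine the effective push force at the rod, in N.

F ≈ 7.58e5 N

Cap-side area A_cap = π/4 × (266 mm)² = 55570 mm^2
Rod-side annular area A_ann = π/4 × (266² − 98.9²) = 47890 mm^2
Net thrust = P_cap·A_cap − P_rod·A_ann = 8.836e5 N − 1.255e5 N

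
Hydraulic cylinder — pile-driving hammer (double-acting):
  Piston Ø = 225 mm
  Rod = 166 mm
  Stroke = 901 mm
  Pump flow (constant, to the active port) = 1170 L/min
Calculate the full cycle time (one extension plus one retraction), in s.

t ≈ 2.67 s

Cap-side area A_cap = π/4 × (225 mm)² = 39760 mm^2
Rod-side annular area A_ann = π/4 × (225² − 166²) = 18120 mm^2
t_ext = A_cap·L/Q = 1.837 s
t_ret = A_ann·L/Q = 0.8372 s
t_cycle = t_ext + t_ret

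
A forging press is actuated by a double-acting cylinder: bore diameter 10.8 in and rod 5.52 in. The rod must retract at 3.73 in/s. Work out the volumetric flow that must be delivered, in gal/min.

Q ≈ 65.6 gal/min

Rod-side annular area A_ann = π/4 × (10.8² − 5.52²) = 67.68 in^2
Q = A × v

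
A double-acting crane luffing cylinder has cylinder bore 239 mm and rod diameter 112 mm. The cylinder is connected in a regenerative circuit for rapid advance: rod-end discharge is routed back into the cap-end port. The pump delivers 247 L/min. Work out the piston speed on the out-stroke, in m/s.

In regeneration the rod-end outflow joins the pump flow into the cap end, so the net volume the pump must supply per unit advance equals the rod cross-section area.
Rod cross-section A_rod = π/4 × (112 mm)² = 9852 mm^2
v = Q_pump / A_rod

v ≈ 0.418 m/s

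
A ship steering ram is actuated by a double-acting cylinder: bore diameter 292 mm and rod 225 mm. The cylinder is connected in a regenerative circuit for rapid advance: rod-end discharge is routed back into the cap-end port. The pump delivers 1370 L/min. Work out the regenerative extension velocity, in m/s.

v ≈ 0.574 m/s

In regeneration the rod-end outflow joins the pump flow into the cap end, so the net volume the pump must supply per unit advance equals the rod cross-section area.
Rod cross-section A_rod = π/4 × (225 mm)² = 39760 mm^2
v = Q_pump / A_rod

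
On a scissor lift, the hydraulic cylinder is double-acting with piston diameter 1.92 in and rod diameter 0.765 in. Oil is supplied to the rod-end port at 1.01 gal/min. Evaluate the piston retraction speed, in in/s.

Rod-side annular area A_ann = π/4 × (1.92² − 0.765²) = 2.436 in^2
Flow into the rod-end port fills the annular volume.
v = Q / A

v ≈ 1.60 in/s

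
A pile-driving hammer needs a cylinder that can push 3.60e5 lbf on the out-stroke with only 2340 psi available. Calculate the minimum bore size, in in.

Extension force acts on the full piston face: F = P × (π/4)D².
D = √(4F / (πP)) = √(4 × 3.60e5 lbf / (π × 2340 psi))

D ≈ 14.0 in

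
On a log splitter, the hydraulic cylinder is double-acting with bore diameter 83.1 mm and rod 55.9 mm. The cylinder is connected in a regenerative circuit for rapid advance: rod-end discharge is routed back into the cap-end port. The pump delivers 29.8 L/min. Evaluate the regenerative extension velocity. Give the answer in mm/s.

In regeneration the rod-end outflow joins the pump flow into the cap end, so the net volume the pump must supply per unit advance equals the rod cross-section area.
Rod cross-section A_rod = π/4 × (55.9 mm)² = 2454 mm^2
v = Q_pump / A_rod

v ≈ 202 mm/s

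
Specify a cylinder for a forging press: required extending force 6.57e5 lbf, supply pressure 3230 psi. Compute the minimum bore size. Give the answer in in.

Extension force acts on the full piston face: F = P × (π/4)D².
D = √(4F / (πP)) = √(4 × 6.57e5 lbf / (π × 3230 psi))

D ≈ 16.1 in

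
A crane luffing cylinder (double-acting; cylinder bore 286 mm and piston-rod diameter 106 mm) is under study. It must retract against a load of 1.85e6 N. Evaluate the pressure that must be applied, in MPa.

P ≈ 33.4 MPa

Rod-side annular area A_ann = π/4 × (286² − 106²) = 55420 mm^2
Retraction: pressure acts on the annular area.
P = F / A = 1.85e6 N / A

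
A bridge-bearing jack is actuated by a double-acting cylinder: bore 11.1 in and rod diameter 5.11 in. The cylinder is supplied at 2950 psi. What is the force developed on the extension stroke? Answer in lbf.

F ≈ 2.85e5 lbf

Cap-side area A_cap = π/4 × (11.1 in)² = 96.77 in^2
F = P × A_cap = 2950 psi × A_cap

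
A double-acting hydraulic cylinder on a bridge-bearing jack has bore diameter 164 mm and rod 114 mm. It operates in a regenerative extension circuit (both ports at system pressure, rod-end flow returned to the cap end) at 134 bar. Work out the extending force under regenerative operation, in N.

With equal pressure on both faces, forces on the annular region cancel; the net push is pressure × rod cross-section.
Rod cross-section A_rod = π/4 × (114 mm)² = 10210 mm^2
F = P × A_rod

F ≈ 1.37e5 N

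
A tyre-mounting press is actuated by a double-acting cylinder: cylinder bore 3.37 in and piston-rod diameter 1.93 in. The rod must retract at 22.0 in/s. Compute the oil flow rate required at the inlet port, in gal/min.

Rod-side annular area A_ann = π/4 × (3.37² − 1.93²) = 5.994 in^2
Q = A × v

Q ≈ 34.3 gal/min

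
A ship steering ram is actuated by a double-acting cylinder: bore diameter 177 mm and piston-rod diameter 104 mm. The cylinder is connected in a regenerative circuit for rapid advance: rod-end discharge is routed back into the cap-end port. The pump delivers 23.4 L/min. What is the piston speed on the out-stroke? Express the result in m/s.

v ≈ 0.0459 m/s

In regeneration the rod-end outflow joins the pump flow into the cap end, so the net volume the pump must supply per unit advance equals the rod cross-section area.
Rod cross-section A_rod = π/4 × (104 mm)² = 8495 mm^2
v = Q_pump / A_rod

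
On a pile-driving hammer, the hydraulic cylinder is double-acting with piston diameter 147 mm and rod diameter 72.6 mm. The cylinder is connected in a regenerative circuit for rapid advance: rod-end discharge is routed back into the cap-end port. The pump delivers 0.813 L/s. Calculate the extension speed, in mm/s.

v ≈ 196 mm/s

In regeneration the rod-end outflow joins the pump flow into the cap end, so the net volume the pump must supply per unit advance equals the rod cross-section area.
Rod cross-section A_rod = π/4 × (72.6 mm)² = 4140 mm^2
v = Q_pump / A_rod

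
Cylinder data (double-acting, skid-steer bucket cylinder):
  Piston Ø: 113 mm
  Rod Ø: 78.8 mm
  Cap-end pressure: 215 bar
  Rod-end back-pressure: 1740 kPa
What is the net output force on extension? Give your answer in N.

F ≈ 2.07e5 N

Cap-side area A_cap = π/4 × (113 mm)² = 10030 mm^2
Rod-side annular area A_ann = π/4 × (113² − 78.8²) = 5152 mm^2
Net thrust = P_cap·A_cap − P_rod·A_ann = 2.156e5 N − 8964 N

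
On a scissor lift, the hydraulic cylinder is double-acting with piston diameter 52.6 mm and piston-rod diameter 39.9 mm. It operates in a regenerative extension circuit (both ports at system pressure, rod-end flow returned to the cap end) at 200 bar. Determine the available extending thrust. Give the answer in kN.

F ≈ 25.0 kN

With equal pressure on both faces, forces on the annular region cancel; the net push is pressure × rod cross-section.
Rod cross-section A_rod = π/4 × (39.9 mm)² = 1250 mm^2
F = P × A_rod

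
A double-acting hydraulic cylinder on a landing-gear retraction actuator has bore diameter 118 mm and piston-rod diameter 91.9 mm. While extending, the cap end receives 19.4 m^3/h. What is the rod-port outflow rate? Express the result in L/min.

Cap-side area A_cap = π/4 × (118 mm)² = 10940 mm^2
Rod-side annular area A_ann = π/4 × (118² − 91.9²) = 4303 mm^2
Piston speed v = Q_in/A_cap; rod-end outflow Q_out = v × A_ann = Q_in × A_ann/A_cap.

Q_out ≈ 127 L/min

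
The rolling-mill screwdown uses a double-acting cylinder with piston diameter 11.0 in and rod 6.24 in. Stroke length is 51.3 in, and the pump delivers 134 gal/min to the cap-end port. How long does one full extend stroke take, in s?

t ≈ 9.45 s

Cap-side area A_cap = π/4 × (11.0 in)² = 95.03 in^2
Swept volume V = A × L; t = V / Q = A·L / Q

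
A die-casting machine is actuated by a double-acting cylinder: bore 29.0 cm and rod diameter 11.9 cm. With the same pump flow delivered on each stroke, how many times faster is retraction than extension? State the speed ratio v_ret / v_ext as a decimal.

v_ret/v_ext ≈ 1.20

Cap-side area A_cap = π/4 × (29.0 cm)² = 660.5 cm^2
Rod-side annular area A_ann = π/4 × (29.0² − 11.9²) = 549.3 cm^2
For equal Q, v ∝ 1/A, so v_ret/v_ext = A_cap/A_ann.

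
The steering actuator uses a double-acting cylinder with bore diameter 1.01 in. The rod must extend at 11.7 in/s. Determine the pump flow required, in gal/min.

Cap-side area A_cap = π/4 × (1.01 in)² = 0.8012 in^2
Q = A × v

Q ≈ 2.43 gal/min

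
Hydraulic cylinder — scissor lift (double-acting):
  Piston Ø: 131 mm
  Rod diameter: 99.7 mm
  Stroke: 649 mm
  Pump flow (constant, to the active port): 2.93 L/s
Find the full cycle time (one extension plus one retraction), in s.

Cap-side area A_cap = π/4 × (131 mm)² = 13480 mm^2
Rod-side annular area A_ann = π/4 × (131² − 99.7²) = 5671 mm^2
t_ext = A_cap·L/Q = 2.985 s
t_ret = A_ann·L/Q = 1.256 s
t_cycle = t_ext + t_ret

t ≈ 4.24 s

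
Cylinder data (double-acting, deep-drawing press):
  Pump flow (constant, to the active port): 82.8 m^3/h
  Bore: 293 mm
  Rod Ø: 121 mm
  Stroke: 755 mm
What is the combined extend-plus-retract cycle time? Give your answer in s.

Cap-side area A_cap = π/4 × (293 mm)² = 67430 mm^2
Rod-side annular area A_ann = π/4 × (293² − 121²) = 55930 mm^2
t_ext = A_cap·L/Q = 2.213 s
t_ret = A_ann·L/Q = 1.836 s
t_cycle = t_ext + t_ret

t ≈ 4.05 s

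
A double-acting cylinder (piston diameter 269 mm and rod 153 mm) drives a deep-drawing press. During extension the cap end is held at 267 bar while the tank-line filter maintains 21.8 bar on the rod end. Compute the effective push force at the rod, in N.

Cap-side area A_cap = π/4 × (269 mm)² = 56830 mm^2
Rod-side annular area A_ann = π/4 × (269² − 153²) = 38450 mm^2
Net thrust = P_cap·A_cap − P_rod·A_ann = 1.517e6 N − 83810 N

F ≈ 1.43e6 N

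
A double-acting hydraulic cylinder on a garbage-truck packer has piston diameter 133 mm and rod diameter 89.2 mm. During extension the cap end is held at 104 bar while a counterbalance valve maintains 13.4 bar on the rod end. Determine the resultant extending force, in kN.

F ≈ 134 kN

Cap-side area A_cap = π/4 × (133 mm)² = 13890 mm^2
Rod-side annular area A_ann = π/4 × (133² − 89.2²) = 7644 mm^2
Net thrust = P_cap·A_cap − P_rod·A_ann = 144.5 kN − 10.24 kN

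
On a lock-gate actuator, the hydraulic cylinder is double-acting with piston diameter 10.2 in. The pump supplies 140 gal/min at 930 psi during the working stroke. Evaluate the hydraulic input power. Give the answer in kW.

W ≈ 56.6 kW

Hydraulic power = P × Q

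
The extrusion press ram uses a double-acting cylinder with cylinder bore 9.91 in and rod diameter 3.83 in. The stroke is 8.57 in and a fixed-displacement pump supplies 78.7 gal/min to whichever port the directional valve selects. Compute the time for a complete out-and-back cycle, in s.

t ≈ 4.04 s

Cap-side area A_cap = π/4 × (9.91 in)² = 77.13 in^2
Rod-side annular area A_ann = π/4 × (9.91² − 3.83²) = 65.61 in^2
t_ext = A_cap·L/Q = 2.182 s
t_ret = A_ann·L/Q = 1.856 s
t_cycle = t_ext + t_ret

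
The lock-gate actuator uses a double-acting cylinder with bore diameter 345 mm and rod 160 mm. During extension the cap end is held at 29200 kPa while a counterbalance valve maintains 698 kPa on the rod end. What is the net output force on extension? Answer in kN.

F ≈ 2680 kN

Cap-side area A_cap = π/4 × (345 mm)² = 93480 mm^2
Rod-side annular area A_ann = π/4 × (345² − 160²) = 73380 mm^2
Net thrust = P_cap·A_cap − P_rod·A_ann = 2730 kN − 51.22 kN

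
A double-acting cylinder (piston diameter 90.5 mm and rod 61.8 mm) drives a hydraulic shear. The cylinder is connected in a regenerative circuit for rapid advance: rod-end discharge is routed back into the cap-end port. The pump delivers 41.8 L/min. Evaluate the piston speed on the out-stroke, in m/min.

In regeneration the rod-end outflow joins the pump flow into the cap end, so the net volume the pump must supply per unit advance equals the rod cross-section area.
Rod cross-section A_rod = π/4 × (61.8 mm)² = 3000 mm^2
v = Q_pump / A_rod

v ≈ 13.9 m/min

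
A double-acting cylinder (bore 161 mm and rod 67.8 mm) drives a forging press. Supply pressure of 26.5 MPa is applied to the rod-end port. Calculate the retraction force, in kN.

F ≈ 444 kN

Rod-side annular area A_ann = π/4 × (161² − 67.8²) = 16750 mm^2
On retraction the pressure acts on the annular area (bore minus rod).
F = P × A_ann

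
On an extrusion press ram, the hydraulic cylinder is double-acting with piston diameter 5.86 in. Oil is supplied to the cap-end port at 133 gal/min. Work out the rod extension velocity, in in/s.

v ≈ 19.0 in/s

Cap-side area A_cap = π/4 × (5.86 in)² = 26.97 in^2
v = Q / A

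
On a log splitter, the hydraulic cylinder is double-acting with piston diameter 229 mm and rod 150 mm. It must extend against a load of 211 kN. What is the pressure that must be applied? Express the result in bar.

P ≈ 51.2 bar

Cap-side area A_cap = π/4 × (229 mm)² = 41190 mm^2
P = F / A = 211 kN / A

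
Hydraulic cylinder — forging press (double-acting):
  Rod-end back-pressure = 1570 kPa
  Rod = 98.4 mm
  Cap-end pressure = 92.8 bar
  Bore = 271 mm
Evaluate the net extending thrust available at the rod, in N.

Cap-side area A_cap = π/4 × (271 mm)² = 57680 mm^2
Rod-side annular area A_ann = π/4 × (271² − 98.4²) = 50080 mm^2
Net thrust = P_cap·A_cap − P_rod·A_ann = 5.353e5 N − 78620 N

F ≈ 4.57e5 N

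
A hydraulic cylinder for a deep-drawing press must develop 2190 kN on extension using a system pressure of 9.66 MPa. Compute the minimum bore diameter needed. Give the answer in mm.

D ≈ 537 mm

Extension force acts on the full piston face: F = P × (π/4)D².
D = √(4F / (πP)) = √(4 × 2190 kN / (π × 9.66 MPa))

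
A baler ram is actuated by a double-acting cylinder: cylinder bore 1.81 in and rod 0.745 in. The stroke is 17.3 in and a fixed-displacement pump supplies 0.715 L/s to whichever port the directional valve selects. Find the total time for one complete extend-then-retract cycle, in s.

Cap-side area A_cap = π/4 × (1.81 in)² = 2.573 in^2
Rod-side annular area A_ann = π/4 × (1.81² − 0.745²) = 2.137 in^2
t_ext = A_cap·L/Q = 1.020 s
t_ret = A_ann·L/Q = 0.8474 s
t_cycle = t_ext + t_ret

t ≈ 1.87 s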